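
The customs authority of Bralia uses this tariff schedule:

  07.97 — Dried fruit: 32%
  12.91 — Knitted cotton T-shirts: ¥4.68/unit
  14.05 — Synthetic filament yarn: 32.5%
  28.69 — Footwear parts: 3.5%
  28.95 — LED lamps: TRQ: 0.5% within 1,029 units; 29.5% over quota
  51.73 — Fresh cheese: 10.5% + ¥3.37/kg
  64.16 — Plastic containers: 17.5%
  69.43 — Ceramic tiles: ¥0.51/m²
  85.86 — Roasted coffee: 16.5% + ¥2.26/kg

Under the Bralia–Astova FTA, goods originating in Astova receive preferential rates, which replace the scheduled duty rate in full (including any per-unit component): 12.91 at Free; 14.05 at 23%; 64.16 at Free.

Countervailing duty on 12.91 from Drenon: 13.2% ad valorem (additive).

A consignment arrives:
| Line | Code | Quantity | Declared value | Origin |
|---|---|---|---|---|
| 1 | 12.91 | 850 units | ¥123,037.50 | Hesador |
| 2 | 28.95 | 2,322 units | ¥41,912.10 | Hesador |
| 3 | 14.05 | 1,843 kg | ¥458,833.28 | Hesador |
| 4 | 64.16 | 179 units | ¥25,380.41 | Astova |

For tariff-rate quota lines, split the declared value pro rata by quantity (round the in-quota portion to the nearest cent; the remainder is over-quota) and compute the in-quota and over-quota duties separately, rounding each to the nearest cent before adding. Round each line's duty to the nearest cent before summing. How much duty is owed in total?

Line 1 (12.91, Hesador, 850 units, ¥123,037.50):
Base rate for 12.91 is ¥4.68/unit.
12.91 has an FTA preferential rate, but origin Hesador is not Astova; base rate stands.
The additional-duty order on 12.91 targets Drenon, not Hesador; it does not apply.
Duty = 850 × ¥4.68 = ¥3,978.00.
Line 2 (28.95, Hesador, 2,322 units, ¥41,912.10):
Code 28.95 is under a tariff-rate quota (threshold 1,029 units). In-quota: 1,029 units at 0.5%; over-quota: 1,293 units at 29.5%.
Pro-rata value split: in-quota = ¥41,912.10 × 1,029/2,322 = ¥18,573.45; over-quota = ¥41,912.10 − ¥18,573.45 = ¥23,338.65.
In-quota duty = ¥18,573.45 × 0.5% = ¥92.87. Over-quota duty = ¥23,338.65 × 29.5% = ¥6,884.90.
Line duty = ¥92.87 + ¥6,884.90 = ¥6,977.77.
Line 3 (14.05, Hesador, 1,843 kg, ¥458,833.28):
Base rate for 14.05 is 32.5%.
14.05 has an FTA preferential rate, but origin Hesador is not Astova; base rate stands.
Duty = ¥458,833.28 × 32.5% = ¥149,120.82.
Line 4 (64.16, Astova, 179 units, ¥25,380.41):
Base rate for 64.16 is 17.5%.
Origin Astova qualifies under the Bralia–Astova agreement and 64.16 is covered: preferential rate Free applies instead.
Duty = ¥25,380.41 × 0% = ¥0.00.
Total = ¥3,978.00 + ¥6,977.77 + ¥149,120.82 + ¥0.00 = ¥160,076.59.

¥160,076.59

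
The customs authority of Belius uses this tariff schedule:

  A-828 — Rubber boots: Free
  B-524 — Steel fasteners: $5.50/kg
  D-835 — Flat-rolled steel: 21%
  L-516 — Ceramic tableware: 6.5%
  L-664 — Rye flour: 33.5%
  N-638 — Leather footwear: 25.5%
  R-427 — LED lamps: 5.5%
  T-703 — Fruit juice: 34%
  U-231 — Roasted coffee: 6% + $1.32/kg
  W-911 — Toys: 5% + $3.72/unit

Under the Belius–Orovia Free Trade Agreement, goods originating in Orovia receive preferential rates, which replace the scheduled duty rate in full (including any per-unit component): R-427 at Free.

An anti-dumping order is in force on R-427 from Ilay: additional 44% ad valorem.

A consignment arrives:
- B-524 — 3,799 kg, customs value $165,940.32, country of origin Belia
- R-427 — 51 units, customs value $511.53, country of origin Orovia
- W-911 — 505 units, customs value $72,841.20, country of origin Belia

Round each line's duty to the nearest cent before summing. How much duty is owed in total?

$26,415.16

Line 1 (B-524, Belia, 3,799 kg, $165,940.32):
Base rate for B-524 is $5.50/kg.
Duty = 3,799 × $5.50 = $20,894.50.
Line 2 (R-427, Orovia, 51 units, $511.53):
Base rate for R-427 is 5.5%.
Origin Orovia qualifies under the Belius–Orovia agreement and R-427 is covered: preferential rate Free applies instead.
The additional-duty order on R-427 targets Ilay, not Orovia; it does not apply.
Duty = $511.53 × 0% = $0.00.
Line 3 (W-911, Belia, 505 units, $72,841.20):
Base rate for W-911 is 5% + $3.72/unit.
Duty = $72,841.20 × 5% + 505 × $3.72 = $5,520.66.
Total = $20,894.50 + $0.00 + $5,520.66 = $26,415.16.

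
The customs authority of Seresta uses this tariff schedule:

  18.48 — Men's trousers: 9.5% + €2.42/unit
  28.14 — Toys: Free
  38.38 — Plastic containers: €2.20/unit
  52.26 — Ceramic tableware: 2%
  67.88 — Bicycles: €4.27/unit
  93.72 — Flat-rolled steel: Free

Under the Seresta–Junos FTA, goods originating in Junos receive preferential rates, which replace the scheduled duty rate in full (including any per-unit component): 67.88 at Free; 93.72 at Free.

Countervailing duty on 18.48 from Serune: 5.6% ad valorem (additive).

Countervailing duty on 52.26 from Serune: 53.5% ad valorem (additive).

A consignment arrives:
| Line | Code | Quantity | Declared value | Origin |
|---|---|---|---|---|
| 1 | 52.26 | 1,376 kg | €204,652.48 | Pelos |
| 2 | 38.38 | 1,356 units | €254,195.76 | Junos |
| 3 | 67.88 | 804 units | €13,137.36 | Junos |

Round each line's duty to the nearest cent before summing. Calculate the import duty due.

Line 1 (52.26, Pelos, 1,376 kg, €204,652.48):
Base rate for 52.26 is 2%.
The additional-duty order on 52.26 targets Serune, not Pelos; it does not apply.
Duty = €204,652.48 × 2% = €4,093.05.
Line 2 (38.38, Junos, 1,356 units, €254,195.76):
Base rate for 38.38 is €2.20/unit.
Origin Junos is the FTA partner but 38.38 is not on the preference list; base rate stands.
Duty = 1,356 × €2.20 = €2,983.20.
Line 3 (67.88, Junos, 804 units, €13,137.36):
Base rate for 67.88 is €4.27/unit.
Origin Junos qualifies under the Seresta–Junos agreement and 67.88 is covered: preferential rate Free applies instead.
Duty = €13,137.36 × 0% = €0.00.
Total = €4,093.05 + €2,983.20 + €0.00 = €7,076.25.

€7,076.25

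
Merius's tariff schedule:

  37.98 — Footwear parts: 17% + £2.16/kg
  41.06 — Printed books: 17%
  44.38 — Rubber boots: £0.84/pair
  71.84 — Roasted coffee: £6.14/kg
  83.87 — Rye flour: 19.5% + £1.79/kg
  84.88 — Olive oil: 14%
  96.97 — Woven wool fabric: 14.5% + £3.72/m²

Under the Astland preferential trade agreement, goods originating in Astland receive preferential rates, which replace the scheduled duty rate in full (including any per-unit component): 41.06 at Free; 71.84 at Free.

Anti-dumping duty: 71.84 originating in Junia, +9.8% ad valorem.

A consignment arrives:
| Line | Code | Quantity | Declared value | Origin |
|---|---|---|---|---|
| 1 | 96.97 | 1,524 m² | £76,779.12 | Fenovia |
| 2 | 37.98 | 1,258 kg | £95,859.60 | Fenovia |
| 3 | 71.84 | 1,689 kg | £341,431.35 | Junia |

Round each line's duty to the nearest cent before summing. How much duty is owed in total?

£79,646.39

Line 1 (96.97, Fenovia, 1,524 m², £76,779.12):
Base rate for 96.97 is 14.5% + £3.72/m².
Duty = £76,779.12 × 14.5% + 1,524 × £3.72 = £16,802.25.
Line 2 (37.98, Fenovia, 1,258 kg, £95,859.60):
Base rate for 37.98 is 17% + £2.16/kg.
Duty = £95,859.60 × 17% + 1,258 × £2.16 = £19,013.41.
Line 3 (71.84, Junia, 1,689 kg, £341,431.35):
Base rate for 71.84 is £6.14/kg.
71.84 has an FTA preferential rate, but origin Junia is not Astland; base rate stands.
Additional duty on 71.84 from Junia: +9.8% ad valorem. Applied ad valorem rate = 9.8%.
Duty = £341,431.35 × 9.8% + 1,689 × £6.14 = £43,830.73.
Total = £16,802.25 + £19,013.41 + £43,830.73 = £79,646.39.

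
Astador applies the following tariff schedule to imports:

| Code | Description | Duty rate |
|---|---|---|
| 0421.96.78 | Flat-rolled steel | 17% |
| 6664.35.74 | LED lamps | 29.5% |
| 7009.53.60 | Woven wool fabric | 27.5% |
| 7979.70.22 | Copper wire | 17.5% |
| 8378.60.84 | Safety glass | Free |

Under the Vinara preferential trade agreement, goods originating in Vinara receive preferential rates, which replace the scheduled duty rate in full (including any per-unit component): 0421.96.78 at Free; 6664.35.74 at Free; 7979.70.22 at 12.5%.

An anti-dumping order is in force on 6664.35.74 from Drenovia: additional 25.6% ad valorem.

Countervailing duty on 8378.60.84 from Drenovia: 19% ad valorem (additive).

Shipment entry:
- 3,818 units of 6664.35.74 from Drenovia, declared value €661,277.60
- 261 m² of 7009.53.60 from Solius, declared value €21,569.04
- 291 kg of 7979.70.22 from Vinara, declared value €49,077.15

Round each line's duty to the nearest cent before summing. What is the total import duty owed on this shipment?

Line 1 (6664.35.74, Drenovia, 3,818 units, €661,277.60):
Base rate for 6664.35.74 is 29.5%.
6664.35.74 has an FTA preferential rate, but origin Drenovia is not Vinara; base rate stands.
Additional duty on 6664.35.74 from Drenovia: +25.6%. Applied ad valorem rate: 29.5% + 25.6% = 55.1%.
Duty = €661,277.60 × 55.1% = €364,363.96.
Line 2 (7009.53.60, Solius, 261 m², €21,569.04):
Base rate for 7009.53.60 is 27.5%.
Duty = €21,569.04 × 27.5% = €5,931.49.
Line 3 (7979.70.22, Vinara, 291 kg, €49,077.15):
Base rate for 7979.70.22 is 17.5%.
Origin Vinara qualifies under the Astador–Vinara agreement and 7979.70.22 is covered: preferential rate 12.5% applies instead.
Duty = €49,077.15 × 12.5% = €6,134.64.
Total = €364,363.96 + €5,931.49 + €6,134.64 = €376,430.09.

€376,430.09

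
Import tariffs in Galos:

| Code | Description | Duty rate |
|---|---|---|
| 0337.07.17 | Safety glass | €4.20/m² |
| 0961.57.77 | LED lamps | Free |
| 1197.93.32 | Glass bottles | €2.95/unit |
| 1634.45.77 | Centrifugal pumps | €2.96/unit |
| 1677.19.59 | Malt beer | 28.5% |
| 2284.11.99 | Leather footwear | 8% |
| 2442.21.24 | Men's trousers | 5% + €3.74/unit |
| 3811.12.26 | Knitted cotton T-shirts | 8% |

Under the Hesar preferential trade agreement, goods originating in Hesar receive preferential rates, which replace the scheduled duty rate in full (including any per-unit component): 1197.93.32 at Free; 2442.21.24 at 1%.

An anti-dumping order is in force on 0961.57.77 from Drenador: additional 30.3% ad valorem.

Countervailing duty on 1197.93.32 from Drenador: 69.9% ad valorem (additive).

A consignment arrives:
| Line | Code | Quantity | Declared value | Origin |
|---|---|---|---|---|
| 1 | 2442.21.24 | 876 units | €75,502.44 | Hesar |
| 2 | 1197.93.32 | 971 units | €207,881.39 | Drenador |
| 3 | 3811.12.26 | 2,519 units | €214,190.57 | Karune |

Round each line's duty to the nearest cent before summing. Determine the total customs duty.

Line 1 (2442.21.24, Hesar, 876 units, €75,502.44):
Base rate for 2442.21.24 is 5% + €3.74/unit.
Origin Hesar qualifies under the Galos–Hesar agreement and 2442.21.24 is covered: preferential rate 1% applies instead.
Duty = €75,502.44 × 1% = €755.02.
Line 2 (1197.93.32, Drenador, 971 units, €207,881.39):
Base rate for 1197.93.32 is €2.95/unit.
1197.93.32 has an FTA preferential rate, but origin Drenador is not Hesar; base rate stands.
Additional duty on 1197.93.32 from Drenador: +69.9% ad valorem. Applied ad valorem rate = 69.9%.
Duty = €207,881.39 × 69.9% + 971 × €2.95 = €148,173.54.
Line 3 (3811.12.26, Karune, 2,519 units, €214,190.57):
Base rate for 3811.12.26 is 8%.
Duty = €214,190.57 × 8% = €17,135.25.
Total = €755.02 + €148,173.54 + €17,135.25 = €166,063.81.

€166,063.81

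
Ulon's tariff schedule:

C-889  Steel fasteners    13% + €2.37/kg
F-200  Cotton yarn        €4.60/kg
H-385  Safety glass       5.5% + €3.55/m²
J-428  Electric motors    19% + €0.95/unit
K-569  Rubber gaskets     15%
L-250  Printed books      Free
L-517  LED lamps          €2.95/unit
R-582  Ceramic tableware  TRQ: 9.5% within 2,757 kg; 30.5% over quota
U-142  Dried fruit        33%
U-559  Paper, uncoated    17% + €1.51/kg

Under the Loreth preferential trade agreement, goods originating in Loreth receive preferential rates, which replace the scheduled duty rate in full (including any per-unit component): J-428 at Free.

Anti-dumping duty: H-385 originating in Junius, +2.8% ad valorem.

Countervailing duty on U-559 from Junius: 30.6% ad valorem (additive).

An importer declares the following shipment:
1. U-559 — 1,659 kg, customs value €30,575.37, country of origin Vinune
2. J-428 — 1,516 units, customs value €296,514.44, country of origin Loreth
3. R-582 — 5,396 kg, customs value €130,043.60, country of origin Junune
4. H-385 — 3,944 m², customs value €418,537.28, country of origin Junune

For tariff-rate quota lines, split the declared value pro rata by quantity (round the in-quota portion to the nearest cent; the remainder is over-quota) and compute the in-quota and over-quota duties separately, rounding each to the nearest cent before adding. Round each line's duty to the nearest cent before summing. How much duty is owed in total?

Line 1 (U-559, Vinune, 1,659 kg, €30,575.37):
Base rate for U-559 is 17% + €1.51/kg.
The additional-duty order on U-559 targets Junius, not Vinune; it does not apply.
Duty = €30,575.37 × 17% + 1,659 × €1.51 = €7,702.90.
Line 2 (J-428, Loreth, 1,516 units, €296,514.44):
Base rate for J-428 is 19% + €0.95/unit.
Origin Loreth qualifies under the Ulon–Loreth agreement and J-428 is covered: preferential rate Free applies instead.
Duty = €296,514.44 × 0% = €0.00.
Line 3 (R-582, Junune, 5,396 kg, €130,043.60):
Code R-582 is under a tariff-rate quota (threshold 2,757 kg). In-quota: 2,757 kg at 9.5%; over-quota: 2,639 kg at 30.5%.
Pro-rata value split: in-quota = €130,043.60 × 2,757/5,396 = €66,443.70; over-quota = €130,043.60 − €66,443.70 = €63,599.90.
In-quota duty = €66,443.70 × 9.5% = €6,312.15. Over-quota duty = €63,599.90 × 30.5% = €19,397.97.
Line duty = €6,312.15 + €19,397.97 = €25,710.12.
Line 4 (H-385, Junune, 3,944 m², €418,537.28):
Base rate for H-385 is 5.5% + €3.55/m².
The additional-duty order on H-385 targets Junius, not Junune; it does not apply.
Duty = €418,537.28 × 5.5% + 3,944 × €3.55 = €37,020.75.
Total = €7,702.90 + €0.00 + €25,710.12 + €37,020.75 = €70,433.77.

€70,433.77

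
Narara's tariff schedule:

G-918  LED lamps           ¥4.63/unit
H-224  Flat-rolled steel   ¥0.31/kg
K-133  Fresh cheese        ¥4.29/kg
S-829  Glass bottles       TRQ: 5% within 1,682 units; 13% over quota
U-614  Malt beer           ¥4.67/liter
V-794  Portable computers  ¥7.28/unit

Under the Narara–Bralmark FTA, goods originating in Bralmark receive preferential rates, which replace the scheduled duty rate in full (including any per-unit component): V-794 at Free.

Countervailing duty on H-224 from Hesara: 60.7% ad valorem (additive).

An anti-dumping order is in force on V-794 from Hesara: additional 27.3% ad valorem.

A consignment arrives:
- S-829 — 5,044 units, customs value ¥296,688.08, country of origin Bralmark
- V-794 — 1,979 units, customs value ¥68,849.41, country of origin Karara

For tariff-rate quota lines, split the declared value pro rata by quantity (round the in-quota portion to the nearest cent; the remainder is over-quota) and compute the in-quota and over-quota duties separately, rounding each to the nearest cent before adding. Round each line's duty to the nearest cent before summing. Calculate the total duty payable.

¥45,061.75

Line 1 (S-829, Bralmark, 5,044 units, ¥296,688.08):
Code S-829 is under a tariff-rate quota (threshold 1,682 units). In-quota: 1,682 units at 5%; over-quota: 3,362 units at 13%.
Pro-rata value split: in-quota = ¥296,688.08 × 1,682/5,044 = ¥98,935.24; over-quota = ¥296,688.08 − ¥98,935.24 = ¥197,752.84.
In-quota duty = ¥98,935.24 × 5% = ¥4,946.76. Over-quota duty = ¥197,752.84 × 13% = ¥25,707.87.
Line duty = ¥4,946.76 + ¥25,707.87 = ¥30,654.63.
Line 2 (V-794, Karara, 1,979 units, ¥68,849.41):
Base rate for V-794 is ¥7.28/unit.
V-794 has an FTA preferential rate, but origin Karara is not Bralmark; base rate stands.
The additional-duty order on V-794 targets Hesara, not Karara; it does not apply.
Duty = 1,979 × ¥7.28 = ¥14,407.12.
Total = ¥30,654.63 + ¥14,407.12 = ¥45,061.75.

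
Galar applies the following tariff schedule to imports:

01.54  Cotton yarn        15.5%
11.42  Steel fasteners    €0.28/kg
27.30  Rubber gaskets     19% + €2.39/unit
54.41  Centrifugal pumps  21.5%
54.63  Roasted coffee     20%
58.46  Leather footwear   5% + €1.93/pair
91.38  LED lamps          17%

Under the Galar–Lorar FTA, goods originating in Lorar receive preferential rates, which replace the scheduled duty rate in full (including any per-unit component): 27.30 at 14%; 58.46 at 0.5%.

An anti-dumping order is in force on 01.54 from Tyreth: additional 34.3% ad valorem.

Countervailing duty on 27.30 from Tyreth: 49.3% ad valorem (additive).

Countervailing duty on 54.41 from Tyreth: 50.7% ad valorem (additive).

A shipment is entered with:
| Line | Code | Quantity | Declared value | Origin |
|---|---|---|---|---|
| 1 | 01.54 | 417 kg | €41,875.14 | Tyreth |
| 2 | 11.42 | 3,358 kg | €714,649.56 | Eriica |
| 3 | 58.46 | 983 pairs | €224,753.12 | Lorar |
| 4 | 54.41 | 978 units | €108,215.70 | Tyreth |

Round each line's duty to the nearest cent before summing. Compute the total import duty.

Line 1 (01.54, Tyreth, 417 kg, €41,875.14):
Base rate for 01.54 is 15.5%.
Additional duty on 01.54 from Tyreth: +34.3%. Applied ad valorem rate: 15.5% + 34.3% = 49.8%.
Duty = €41,875.14 × 49.8% = €20,853.82.
Line 2 (11.42, Eriica, 3,358 kg, €714,649.56):
Base rate for 11.42 is €0.28/kg.
Duty = 3,358 × €0.28 = €940.24.
Line 3 (58.46, Lorar, 983 pairs, €224,753.12):
Base rate for 58.46 is 5% + €1.93/pair.
Origin Lorar qualifies under the Galar–Lorar agreement and 58.46 is covered: preferential rate 0.5% applies instead.
Duty = €224,753.12 × 0.5% = €1,123.77.
Line 4 (54.41, Tyreth, 978 units, €108,215.70):
Base rate for 54.41 is 21.5%.
Additional duty on 54.41 from Tyreth: +50.7%. Applied ad valorem rate: 21.5% + 50.7% = 72.2%.
Duty = €108,215.70 × 72.2% = €78,131.74.
Total = €20,853.82 + €940.24 + €1,123.77 + €78,131.74 = €101,049.57.

€101,049.57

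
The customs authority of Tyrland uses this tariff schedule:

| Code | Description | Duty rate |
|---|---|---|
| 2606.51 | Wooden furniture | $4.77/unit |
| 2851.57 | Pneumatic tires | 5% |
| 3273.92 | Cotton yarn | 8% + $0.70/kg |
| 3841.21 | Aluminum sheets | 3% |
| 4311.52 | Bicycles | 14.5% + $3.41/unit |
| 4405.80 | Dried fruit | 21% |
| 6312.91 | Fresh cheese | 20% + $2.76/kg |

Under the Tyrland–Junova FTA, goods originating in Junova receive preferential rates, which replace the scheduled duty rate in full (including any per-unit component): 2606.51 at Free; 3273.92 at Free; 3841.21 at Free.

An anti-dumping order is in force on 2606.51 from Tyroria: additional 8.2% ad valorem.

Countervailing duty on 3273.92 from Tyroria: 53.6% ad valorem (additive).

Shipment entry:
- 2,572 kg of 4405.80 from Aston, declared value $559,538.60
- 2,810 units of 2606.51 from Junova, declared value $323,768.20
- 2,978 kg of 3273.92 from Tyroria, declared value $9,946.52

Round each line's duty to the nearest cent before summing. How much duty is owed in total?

$125,714.77

Line 1 (4405.80, Aston, 2,572 kg, $559,538.60):
Base rate for 4405.80 is 21%.
Duty = $559,538.60 × 21% = $117,503.11.
Line 2 (2606.51, Junova, 2,810 units, $323,768.20):
Base rate for 2606.51 is $4.77/unit.
Origin Junova qualifies under the Tyrland–Junova agreement and 2606.51 is covered: preferential rate Free applies instead.
The additional-duty order on 2606.51 targets Tyroria, not Junova; it does not apply.
Duty = $323,768.20 × 0% = $0.00.
Line 3 (3273.92, Tyroria, 2,978 kg, $9,946.52):
Base rate for 3273.92 is 8% + $0.70/kg.
3273.92 has an FTA preferential rate, but origin Tyroria is not Junova; base rate stands.
Additional duty on 3273.92 from Tyroria: +53.6%. Applied ad valorem rate: 8% + 53.6% = 61.6%.
Duty = $9,946.52 × 61.6% + 2,978 × $0.70 = $8,211.66.
Total = $117,503.11 + $0.00 + $8,211.66 = $125,714.77.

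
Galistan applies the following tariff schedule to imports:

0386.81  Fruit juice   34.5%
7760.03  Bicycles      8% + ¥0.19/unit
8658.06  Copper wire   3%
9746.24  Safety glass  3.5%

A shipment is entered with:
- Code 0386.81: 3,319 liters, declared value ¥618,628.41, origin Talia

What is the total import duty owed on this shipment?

¥213,426.80

Line 1 (0386.81, Talia, 3,319 liters, ¥618,628.41):
Base rate for 0386.81 is 34.5%.
Duty = ¥618,628.41 × 34.5% = ¥213,426.80.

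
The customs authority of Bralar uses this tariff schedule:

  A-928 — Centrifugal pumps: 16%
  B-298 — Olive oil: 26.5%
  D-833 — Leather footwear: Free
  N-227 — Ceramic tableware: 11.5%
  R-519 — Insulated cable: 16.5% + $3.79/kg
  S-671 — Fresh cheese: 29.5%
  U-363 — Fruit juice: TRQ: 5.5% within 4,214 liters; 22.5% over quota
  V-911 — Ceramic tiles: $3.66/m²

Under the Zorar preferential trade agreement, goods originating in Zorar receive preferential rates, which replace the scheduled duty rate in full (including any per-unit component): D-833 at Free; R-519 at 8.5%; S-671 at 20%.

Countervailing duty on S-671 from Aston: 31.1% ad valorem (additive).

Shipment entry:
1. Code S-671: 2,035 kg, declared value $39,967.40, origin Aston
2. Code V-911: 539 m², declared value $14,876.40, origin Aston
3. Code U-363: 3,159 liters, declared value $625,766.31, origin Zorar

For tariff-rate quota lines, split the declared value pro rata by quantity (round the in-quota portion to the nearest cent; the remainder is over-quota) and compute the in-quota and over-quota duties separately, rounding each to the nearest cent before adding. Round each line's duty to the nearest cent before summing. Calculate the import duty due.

Line 1 (S-671, Aston, 2,035 kg, $39,967.40):
Base rate for S-671 is 29.5%.
S-671 has an FTA preferential rate, but origin Aston is not Zorar; base rate stands.
Additional duty on S-671 from Aston: +31.1%. Applied ad valorem rate: 29.5% + 31.1% = 60.6%.
Duty = $39,967.40 × 60.6% = $24,220.24.
Line 2 (V-911, Aston, 539 m², $14,876.40):
Base rate for V-911 is $3.66/m².
Duty = 539 × $3.66 = $1,972.74.
Line 3 (U-363, Zorar, 3,159 liters, $625,766.31):
Code U-363 is under a tariff-rate quota (threshold 4,214 liters). Quantity 3,159 liters is within the quota, so the in-quota rate 5.5% applies to the full value.
Duty = $625,766.31 × 5.5% = $34,417.15.
Total = $24,220.24 + $1,972.74 + $34,417.15 = $60,610.13.

$60,610.13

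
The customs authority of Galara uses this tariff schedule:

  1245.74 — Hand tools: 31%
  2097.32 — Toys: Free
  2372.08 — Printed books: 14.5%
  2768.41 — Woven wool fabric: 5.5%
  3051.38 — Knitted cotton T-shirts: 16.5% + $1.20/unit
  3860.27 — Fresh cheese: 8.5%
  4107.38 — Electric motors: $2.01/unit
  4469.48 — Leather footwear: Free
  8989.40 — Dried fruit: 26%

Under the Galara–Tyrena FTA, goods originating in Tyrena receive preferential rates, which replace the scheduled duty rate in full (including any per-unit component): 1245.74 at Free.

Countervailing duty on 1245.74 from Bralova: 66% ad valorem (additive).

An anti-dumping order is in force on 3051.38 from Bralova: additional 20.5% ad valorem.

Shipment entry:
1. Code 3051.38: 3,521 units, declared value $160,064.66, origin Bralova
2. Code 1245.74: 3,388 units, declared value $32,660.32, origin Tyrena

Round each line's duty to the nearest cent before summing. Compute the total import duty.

Line 1 (3051.38, Bralova, 3,521 units, $160,064.66):
Base rate for 3051.38 is 16.5% + $1.20/unit.
Additional duty on 3051.38 from Bralova: +20.5%. Applied ad valorem rate: 16.5% + 20.5% = 37%.
Duty = $160,064.66 × 37% + 3,521 × $1.20 = $63,449.12.
Line 2 (1245.74, Tyrena, 3,388 units, $32,660.32):
Base rate for 1245.74 is 31%.
Origin Tyrena qualifies under the Galara–Tyrena agreement and 1245.74 is covered: preferential rate Free applies instead.
The additional-duty order on 1245.74 targets Bralova, not Tyrena; it does not apply.
Duty = $32,660.32 × 0% = $0.00.
Total = $63,449.12 + $0.00 = $63,449.12.

$63,449.12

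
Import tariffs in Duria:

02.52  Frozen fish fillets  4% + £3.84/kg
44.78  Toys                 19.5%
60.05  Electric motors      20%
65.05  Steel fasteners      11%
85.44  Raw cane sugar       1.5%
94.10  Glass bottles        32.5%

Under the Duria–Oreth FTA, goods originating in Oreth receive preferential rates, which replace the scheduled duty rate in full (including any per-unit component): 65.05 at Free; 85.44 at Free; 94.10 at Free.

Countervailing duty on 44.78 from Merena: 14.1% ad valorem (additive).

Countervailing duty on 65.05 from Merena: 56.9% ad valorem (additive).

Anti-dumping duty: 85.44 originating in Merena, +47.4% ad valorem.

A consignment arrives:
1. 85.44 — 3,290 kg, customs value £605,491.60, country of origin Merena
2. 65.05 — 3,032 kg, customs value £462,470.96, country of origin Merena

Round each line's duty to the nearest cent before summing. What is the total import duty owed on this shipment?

Line 1 (85.44, Merena, 3,290 kg, £605,491.60):
Base rate for 85.44 is 1.5%.
85.44 has an FTA preferential rate, but origin Merena is not Oreth; base rate stands.
Additional duty on 85.44 from Merena: +47.4%. Applied ad valorem rate: 1.5% + 47.4% = 48.9%.
Duty = £605,491.60 × 48.9% = £296,085.39.
Line 2 (65.05, Merena, 3,032 kg, £462,470.96):
Base rate for 65.05 is 11%.
65.05 has an FTA preferential rate, but origin Merena is not Oreth; base rate stands.
Additional duty on 65.05 from Merena: +56.9%. Applied ad valorem rate: 11% + 56.9% = 67.9%.
Duty = £462,470.96 × 67.9% = £314,017.78.
Total = £296,085.39 + £314,017.78 = £610,103.17.

£610,103.17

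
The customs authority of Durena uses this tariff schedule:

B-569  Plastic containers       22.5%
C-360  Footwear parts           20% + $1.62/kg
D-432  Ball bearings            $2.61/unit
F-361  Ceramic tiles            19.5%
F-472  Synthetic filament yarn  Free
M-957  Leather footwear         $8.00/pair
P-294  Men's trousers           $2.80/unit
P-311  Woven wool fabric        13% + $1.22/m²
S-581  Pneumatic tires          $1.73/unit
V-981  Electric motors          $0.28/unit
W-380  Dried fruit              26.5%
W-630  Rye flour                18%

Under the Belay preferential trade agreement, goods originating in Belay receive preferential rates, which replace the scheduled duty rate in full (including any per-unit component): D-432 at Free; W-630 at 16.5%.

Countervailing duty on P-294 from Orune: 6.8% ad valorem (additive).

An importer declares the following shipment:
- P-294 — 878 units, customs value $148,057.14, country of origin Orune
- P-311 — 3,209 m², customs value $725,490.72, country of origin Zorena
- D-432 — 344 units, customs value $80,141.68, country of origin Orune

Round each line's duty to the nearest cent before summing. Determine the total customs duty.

Line 1 (P-294, Orune, 878 units, $148,057.14):
Base rate for P-294 is $2.80/unit.
Additional duty on P-294 from Orune: +6.8% ad valorem. Applied ad valorem rate = 6.8%.
Duty = $148,057.14 × 6.8% + 878 × $2.80 = $12,526.29.
Line 2 (P-311, Zorena, 3,209 m², $725,490.72):
Base rate for P-311 is 13% + $1.22/m².
Duty = $725,490.72 × 13% + 3,209 × $1.22 = $98,228.77.
Line 3 (D-432, Orune, 344 units, $80,141.68):
Base rate for D-432 is $2.61/unit.
D-432 has an FTA preferential rate, but origin Orune is not Belay; base rate stands.
Duty = 344 × $2.61 = $897.84.
Total = $12,526.29 + $98,228.77 + $897.84 = $111,652.90.

$111,652.90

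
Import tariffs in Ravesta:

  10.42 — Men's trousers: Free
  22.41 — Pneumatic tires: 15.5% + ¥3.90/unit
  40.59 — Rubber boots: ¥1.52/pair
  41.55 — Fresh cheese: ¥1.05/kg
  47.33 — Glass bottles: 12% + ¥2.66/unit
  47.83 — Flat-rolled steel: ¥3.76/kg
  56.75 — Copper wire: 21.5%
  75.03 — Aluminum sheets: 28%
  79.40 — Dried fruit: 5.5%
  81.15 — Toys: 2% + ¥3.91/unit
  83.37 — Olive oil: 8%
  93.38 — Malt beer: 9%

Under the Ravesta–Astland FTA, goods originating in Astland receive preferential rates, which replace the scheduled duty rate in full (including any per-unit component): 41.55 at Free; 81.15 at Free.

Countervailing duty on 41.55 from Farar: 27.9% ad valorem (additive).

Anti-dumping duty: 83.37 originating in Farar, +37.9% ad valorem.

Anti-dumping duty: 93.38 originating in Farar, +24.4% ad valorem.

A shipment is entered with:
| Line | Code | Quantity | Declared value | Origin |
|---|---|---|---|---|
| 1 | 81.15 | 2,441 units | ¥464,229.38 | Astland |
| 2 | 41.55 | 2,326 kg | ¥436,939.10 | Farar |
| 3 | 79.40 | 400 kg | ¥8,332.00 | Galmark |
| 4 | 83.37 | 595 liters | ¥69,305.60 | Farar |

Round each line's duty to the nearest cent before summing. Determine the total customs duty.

Line 1 (81.15, Astland, 2,441 units, ¥464,229.38):
Base rate for 81.15 is 2% + ¥3.91/unit.
Origin Astland qualifies under the Ravesta–Astland agreement and 81.15 is covered: preferential rate Free applies instead.
Duty = ¥464,229.38 × 0% = ¥0.00.
Line 2 (41.55, Farar, 2,326 kg, ¥436,939.10):
Base rate for 41.55 is ¥1.05/kg.
41.55 has an FTA preferential rate, but origin Farar is not Astland; base rate stands.
Additional duty on 41.55 from Farar: +27.9% ad valorem. Applied ad valorem rate = 27.9%.
Duty = ¥436,939.10 × 27.9% + 2,326 × ¥1.05 = ¥124,348.31.
Line 3 (79.40, Galmark, 400 kg, ¥8,332.00):
Base rate for 79.40 is 5.5%.
Duty = ¥8,332.00 × 5.5% = ¥458.26.
Line 4 (83.37, Farar, 595 liters, ¥69,305.60):
Base rate for 83.37 is 8%.
Additional duty on 83.37 from Farar: +37.9%. Applied ad valorem rate: 8% + 37.9% = 45.9%.
Duty = ¥69,305.60 × 45.9% = ¥31,811.27.
Total = ¥0.00 + ¥124,348.31 + ¥458.26 + ¥31,811.27 = ¥156,617.84.

¥156,617.84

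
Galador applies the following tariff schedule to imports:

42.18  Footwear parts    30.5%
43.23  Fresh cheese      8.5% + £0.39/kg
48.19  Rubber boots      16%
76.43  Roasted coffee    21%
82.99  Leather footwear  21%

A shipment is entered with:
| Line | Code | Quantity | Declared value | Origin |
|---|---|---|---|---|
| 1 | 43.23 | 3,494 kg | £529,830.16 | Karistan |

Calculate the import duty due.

Line 1 (43.23, Karistan, 3,494 kg, £529,830.16):
Base rate for 43.23 is 8.5% + £0.39/kg.
Duty = £529,830.16 × 8.5% + 3,494 × £0.39 = £46,398.22.

£46,398.22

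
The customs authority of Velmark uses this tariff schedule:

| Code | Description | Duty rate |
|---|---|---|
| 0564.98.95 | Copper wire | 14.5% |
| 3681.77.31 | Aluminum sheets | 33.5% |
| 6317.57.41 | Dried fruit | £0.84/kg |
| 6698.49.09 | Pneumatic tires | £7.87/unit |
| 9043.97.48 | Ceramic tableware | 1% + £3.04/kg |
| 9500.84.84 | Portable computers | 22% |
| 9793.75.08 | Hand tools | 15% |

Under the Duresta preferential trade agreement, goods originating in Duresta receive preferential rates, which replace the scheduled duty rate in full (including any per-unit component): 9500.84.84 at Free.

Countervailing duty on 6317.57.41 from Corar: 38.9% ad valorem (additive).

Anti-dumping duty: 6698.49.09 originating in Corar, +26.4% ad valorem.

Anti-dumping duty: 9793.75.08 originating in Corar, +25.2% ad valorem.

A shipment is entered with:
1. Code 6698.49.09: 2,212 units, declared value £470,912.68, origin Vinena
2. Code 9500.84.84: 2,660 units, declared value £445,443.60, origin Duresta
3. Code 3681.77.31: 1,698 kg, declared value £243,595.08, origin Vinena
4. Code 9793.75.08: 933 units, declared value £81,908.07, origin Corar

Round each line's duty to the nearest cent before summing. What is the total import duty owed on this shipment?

£131,939.83

Line 1 (6698.49.09, Vinena, 2,212 units, £470,912.68):
Base rate for 6698.49.09 is £7.87/unit.
The additional-duty order on 6698.49.09 targets Corar, not Vinena; it does not apply.
Duty = 2,212 × £7.87 = £17,408.44.
Line 2 (9500.84.84, Duresta, 2,660 units, £445,443.60):
Base rate for 9500.84.84 is 22%.
Origin Duresta qualifies under the Velmark–Duresta agreement and 9500.84.84 is covered: preferential rate Free applies instead.
Duty = £445,443.60 × 0% = £0.00.
Line 3 (3681.77.31, Vinena, 1,698 kg, £243,595.08):
Base rate for 3681.77.31 is 33.5%.
Duty = £243,595.08 × 33.5% = £81,604.35.
Line 4 (9793.75.08, Corar, 933 units, £81,908.07):
Base rate for 9793.75.08 is 15%.
Additional duty on 9793.75.08 from Corar: +25.2%. Applied ad valorem rate: 15% + 25.2% = 40.2%.
Duty = £81,908.07 × 40.2% = £32,927.04.
Total = £17,408.44 + £0.00 + £81,604.35 + £32,927.04 = £131,939.83.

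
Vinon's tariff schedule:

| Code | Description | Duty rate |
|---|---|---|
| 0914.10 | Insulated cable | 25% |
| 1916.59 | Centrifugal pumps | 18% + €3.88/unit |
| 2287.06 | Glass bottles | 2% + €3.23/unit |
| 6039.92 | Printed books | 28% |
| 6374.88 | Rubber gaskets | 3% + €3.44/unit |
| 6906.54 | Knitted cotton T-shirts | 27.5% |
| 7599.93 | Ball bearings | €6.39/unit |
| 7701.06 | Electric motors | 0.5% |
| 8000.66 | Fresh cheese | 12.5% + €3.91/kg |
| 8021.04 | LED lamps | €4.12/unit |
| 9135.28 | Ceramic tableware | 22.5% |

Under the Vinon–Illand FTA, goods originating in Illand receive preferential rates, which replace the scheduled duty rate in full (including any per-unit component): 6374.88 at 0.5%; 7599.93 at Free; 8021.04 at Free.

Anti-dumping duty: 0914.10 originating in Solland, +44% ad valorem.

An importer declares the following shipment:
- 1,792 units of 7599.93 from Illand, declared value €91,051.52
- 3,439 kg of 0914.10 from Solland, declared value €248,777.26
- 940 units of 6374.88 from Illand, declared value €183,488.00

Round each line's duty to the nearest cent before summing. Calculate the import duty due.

Line 1 (7599.93, Illand, 1,792 units, €91,051.52):
Base rate for 7599.93 is €6.39/unit.
Origin Illand qualifies under the Vinon–Illand agreement and 7599.93 is covered: preferential rate Free applies instead.
Duty = €91,051.52 × 0% = €0.00.
Line 2 (0914.10, Solland, 3,439 kg, €248,777.26):
Base rate for 0914.10 is 25%.
Additional duty on 0914.10 from Solland: +44%. Applied ad valorem rate: 25% + 44% = 69%.
Duty = €248,777.26 × 69% = €171,656.31.
Line 3 (6374.88, Illand, 940 units, €183,488.00):
Base rate for 6374.88 is 3% + €3.44/unit.
Origin Illand qualifies under the Vinon–Illand agreement and 6374.88 is covered: preferential rate 0.5% applies instead.
Duty = €183,488.00 × 0.5% = €917.44.
Total = €0.00 + €171,656.31 + €917.44 = €172,573.75.

€172,573.75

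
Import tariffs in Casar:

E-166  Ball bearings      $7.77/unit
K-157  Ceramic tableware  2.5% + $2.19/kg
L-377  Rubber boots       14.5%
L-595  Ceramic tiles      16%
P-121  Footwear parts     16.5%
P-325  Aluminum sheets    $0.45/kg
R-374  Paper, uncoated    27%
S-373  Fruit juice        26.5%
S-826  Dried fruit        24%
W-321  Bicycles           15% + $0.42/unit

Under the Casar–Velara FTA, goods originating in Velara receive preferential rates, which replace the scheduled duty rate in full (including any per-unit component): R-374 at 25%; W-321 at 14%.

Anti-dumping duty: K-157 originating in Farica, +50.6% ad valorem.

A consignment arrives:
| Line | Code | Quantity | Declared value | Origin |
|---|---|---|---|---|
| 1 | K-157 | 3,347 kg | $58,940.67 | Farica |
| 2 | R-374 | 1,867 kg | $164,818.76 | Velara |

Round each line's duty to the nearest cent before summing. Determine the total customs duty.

$79,832.12

Line 1 (K-157, Farica, 3,347 kg, $58,940.67):
Base rate for K-157 is 2.5% + $2.19/kg.
Additional duty on K-157 from Farica: +50.6%. Applied ad valorem rate: 2.5% + 50.6% = 53.1%.
Duty = $58,940.67 × 53.1% + 3,347 × $2.19 = $38,627.43.
Line 2 (R-374, Velara, 1,867 kg, $164,818.76):
Base rate for R-374 is 27%.
Origin Velara qualifies under the Casar–Velara agreement and R-374 is covered: preferential rate 25% applies instead.
Duty = $164,818.76 × 25% = $41,204.69.
Total = $38,627.43 + $41,204.69 = $79,832.12.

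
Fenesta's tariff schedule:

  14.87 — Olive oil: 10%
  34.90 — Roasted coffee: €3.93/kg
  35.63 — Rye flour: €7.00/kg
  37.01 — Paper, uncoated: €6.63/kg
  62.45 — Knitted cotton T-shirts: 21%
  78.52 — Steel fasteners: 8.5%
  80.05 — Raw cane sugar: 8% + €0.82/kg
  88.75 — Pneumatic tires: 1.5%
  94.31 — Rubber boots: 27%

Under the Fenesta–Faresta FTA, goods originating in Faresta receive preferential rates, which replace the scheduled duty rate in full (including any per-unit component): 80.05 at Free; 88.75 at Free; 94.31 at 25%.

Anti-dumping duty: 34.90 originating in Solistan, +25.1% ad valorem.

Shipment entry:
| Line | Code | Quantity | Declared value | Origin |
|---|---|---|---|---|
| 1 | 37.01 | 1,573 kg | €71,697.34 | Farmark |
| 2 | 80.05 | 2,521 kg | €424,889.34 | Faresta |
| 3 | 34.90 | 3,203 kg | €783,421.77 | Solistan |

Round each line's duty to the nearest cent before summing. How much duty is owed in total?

€219,655.64

Line 1 (37.01, Farmark, 1,573 kg, €71,697.34):
Base rate for 37.01 is €6.63/kg.
Duty = 1,573 × €6.63 = €10,428.99.
Line 2 (80.05, Faresta, 2,521 kg, €424,889.34):
Base rate for 80.05 is 8% + €0.82/kg.
Origin Faresta qualifies under the Fenesta–Faresta agreement and 80.05 is covered: preferential rate Free applies instead.
Duty = €424,889.34 × 0% = €0.00.
Line 3 (34.90, Solistan, 3,203 kg, €783,421.77):
Base rate for 34.90 is €3.93/kg.
Additional duty on 34.90 from Solistan: +25.1% ad valorem. Applied ad valorem rate = 25.1%.
Duty = €783,421.77 × 25.1% + 3,203 × €3.93 = €209,226.65.
Total = €10,428.99 + €0.00 + €209,226.65 = €219,655.64.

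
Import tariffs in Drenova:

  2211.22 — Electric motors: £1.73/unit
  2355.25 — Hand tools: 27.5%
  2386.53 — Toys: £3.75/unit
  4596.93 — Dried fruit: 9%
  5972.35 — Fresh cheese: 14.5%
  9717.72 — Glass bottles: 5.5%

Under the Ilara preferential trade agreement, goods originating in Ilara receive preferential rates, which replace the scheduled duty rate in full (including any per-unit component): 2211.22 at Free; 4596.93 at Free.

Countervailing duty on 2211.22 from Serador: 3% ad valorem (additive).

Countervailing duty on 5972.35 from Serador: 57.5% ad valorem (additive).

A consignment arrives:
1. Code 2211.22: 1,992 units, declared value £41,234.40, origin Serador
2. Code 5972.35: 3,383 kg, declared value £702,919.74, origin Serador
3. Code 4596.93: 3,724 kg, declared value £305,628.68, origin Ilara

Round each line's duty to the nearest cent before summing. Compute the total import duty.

£510,785.40

Line 1 (2211.22, Serador, 1,992 units, £41,234.40):
Base rate for 2211.22 is £1.73/unit.
2211.22 has an FTA preferential rate, but origin Serador is not Ilara; base rate stands.
Additional duty on 2211.22 from Serador: +3% ad valorem. Applied ad valorem rate = 3%.
Duty = £41,234.40 × 3% + 1,992 × £1.73 = £4,683.19.
Line 2 (5972.35, Serador, 3,383 kg, £702,919.74):
Base rate for 5972.35 is 14.5%.
Additional duty on 5972.35 from Serador: +57.5%. Applied ad valorem rate: 14.5% + 57.5% = 72%.
Duty = £702,919.74 × 72% = £506,102.21.
Line 3 (4596.93, Ilara, 3,724 kg, £305,628.68):
Base rate for 4596.93 is 9%.
Origin Ilara qualifies under the Drenova–Ilara agreement and 4596.93 is covered: preferential rate Free applies instead.
Duty = £305,628.68 × 0% = £0.00.
Total = £4,683.19 + £506,102.21 + £0.00 = £510,785.40.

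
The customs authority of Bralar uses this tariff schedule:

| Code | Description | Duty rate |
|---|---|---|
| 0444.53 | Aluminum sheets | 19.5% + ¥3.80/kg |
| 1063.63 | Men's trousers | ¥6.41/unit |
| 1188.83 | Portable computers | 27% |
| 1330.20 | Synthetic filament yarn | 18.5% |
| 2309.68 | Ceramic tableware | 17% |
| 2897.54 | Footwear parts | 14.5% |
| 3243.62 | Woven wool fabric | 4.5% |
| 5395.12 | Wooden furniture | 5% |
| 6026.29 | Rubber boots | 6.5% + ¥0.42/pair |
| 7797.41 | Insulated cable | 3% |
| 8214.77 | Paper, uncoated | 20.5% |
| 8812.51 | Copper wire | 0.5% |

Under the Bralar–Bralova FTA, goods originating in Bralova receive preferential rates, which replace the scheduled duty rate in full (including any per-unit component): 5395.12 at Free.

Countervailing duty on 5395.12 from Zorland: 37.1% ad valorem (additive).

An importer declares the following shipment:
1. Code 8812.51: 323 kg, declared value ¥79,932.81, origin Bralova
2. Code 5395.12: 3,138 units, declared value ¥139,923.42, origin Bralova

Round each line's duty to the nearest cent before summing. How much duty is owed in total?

¥399.66

Line 1 (8812.51, Bralova, 323 kg, ¥79,932.81):
Base rate for 8812.51 is 0.5%.
Origin Bralova is the FTA partner but 8812.51 is not on the preference list; base rate stands.
Duty = ¥79,932.81 × 0.5% = ¥399.66.
Line 2 (5395.12, Bralova, 3,138 units, ¥139,923.42):
Base rate for 5395.12 is 5%.
Origin Bralova qualifies under the Bralar–Bralova agreement and 5395.12 is covered: preferential rate Free applies instead.
The additional-duty order on 5395.12 targets Zorland, not Bralova; it does not apply.
Duty = ¥139,923.42 × 0% = ¥0.00.
Total = ¥399.66 + ¥0.00 = ¥399.66.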